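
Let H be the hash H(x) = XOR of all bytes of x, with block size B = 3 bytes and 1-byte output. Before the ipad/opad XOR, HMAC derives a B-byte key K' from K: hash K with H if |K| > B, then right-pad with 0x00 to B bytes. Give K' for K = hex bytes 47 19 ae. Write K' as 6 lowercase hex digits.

Key hex bytes 47 19 ae is exactly B = 3 bytes: K' = 47 19 ae.

4719ae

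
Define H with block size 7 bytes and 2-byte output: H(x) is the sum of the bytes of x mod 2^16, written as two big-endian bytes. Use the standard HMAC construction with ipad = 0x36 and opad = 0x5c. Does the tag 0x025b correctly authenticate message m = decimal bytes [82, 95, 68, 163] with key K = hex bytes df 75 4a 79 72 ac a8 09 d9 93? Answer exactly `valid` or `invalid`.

invalid

Key hex bytes df 75 4a 79 72 ac a8 09 d9 93 is 10 bytes > B = 7, so hash it first: H(key) = 05 52, then zero-pad to 7 bytes: K' = 05 52 00 00 00 00 00.
K' ⊕ ipad = 33 64 36 36 36 36 36; K' ⊕ opad = 59 0e 5c 5c 5c 5c 5c.
Inner hash: sum = 51+100+54+54+54+54+54+82+95+68+163 = 829 → 03 3d.
Outer hash (recomputed tag): sum = 89+14+92+92+92+92+92+3+61 = 627 → 02 73.
Recomputed tag = 0273; claimed = 025b → mismatch.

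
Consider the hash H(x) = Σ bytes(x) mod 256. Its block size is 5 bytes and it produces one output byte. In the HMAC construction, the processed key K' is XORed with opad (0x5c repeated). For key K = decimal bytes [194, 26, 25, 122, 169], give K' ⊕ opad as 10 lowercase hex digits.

9e464526f5

Key decimal bytes [194, 26, 25, 122, 169] = c2 1a 19 7a a9 is exactly B = 5 bytes: K' = c2 1a 19 7a a9.
XOR each byte with 0x5c: c2⊕5c=9e, 1a⊕5c=46, 19⊕5c=45, 7a⊕5c=26, a9⊕5c=f5.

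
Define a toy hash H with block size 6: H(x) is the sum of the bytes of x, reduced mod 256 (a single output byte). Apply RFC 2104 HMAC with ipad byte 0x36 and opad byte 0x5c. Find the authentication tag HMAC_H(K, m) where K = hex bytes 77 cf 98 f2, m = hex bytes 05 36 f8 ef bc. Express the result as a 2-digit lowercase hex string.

Key hex bytes 77 cf 98 f2 is 4 bytes ≤ B = 6; zero-pad to 6 bytes: K' = 77 cf 98 f2 00 00.
K' ⊕ ipad = 41 f9 ae c4 36 36.  K' ⊕ opad = 2b 93 c4 ae 5c 5c.
Inner input = (K'⊕ipad) ∥ m = 41 f9 ae c4 36 36 ∥ 05 36 f8 ef bc.
Inner hash: sum = 65+249+174+196+54+54+5+54+248+239+188 = 1526; mod 256 = 246 → f6.
Outer input = (K'⊕opad) ∥ inner = 2b 93 c4 ae 5c 5c ∥ f6.
Outer hash (tag): sum = 43+147+196+174+92+92+246 = 990; mod 256 = 222 → de.

de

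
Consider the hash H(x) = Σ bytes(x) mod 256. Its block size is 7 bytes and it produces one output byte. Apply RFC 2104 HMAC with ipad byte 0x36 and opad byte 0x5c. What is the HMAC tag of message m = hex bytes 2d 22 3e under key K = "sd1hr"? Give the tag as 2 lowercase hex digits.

27

Key "sd1hr" = 73 64 31 68 72 is 5 bytes ≤ B = 7; zero-pad to 7 bytes: K' = 73 64 31 68 72 00 00.
K' ⊕ ipad = 45 52 07 5e 44 36 36.  K' ⊕ opad = 2f 38 6d 34 2e 5c 5c.
Inner input = (K'⊕ipad) ∥ m = 45 52 07 5e 44 36 36 ∥ 2d 22 3e.
Inner hash: sum = 69+82+7+94+68+54+54+45+34+62 = 569; mod 256 = 57 → 39.
Outer input = (K'⊕opad) ∥ inner = 2f 38 6d 34 2e 5c 5c ∥ 39.
Outer hash (tag): sum = 47+56+109+52+46+92+92+57 = 551; mod 256 = 39 → 27.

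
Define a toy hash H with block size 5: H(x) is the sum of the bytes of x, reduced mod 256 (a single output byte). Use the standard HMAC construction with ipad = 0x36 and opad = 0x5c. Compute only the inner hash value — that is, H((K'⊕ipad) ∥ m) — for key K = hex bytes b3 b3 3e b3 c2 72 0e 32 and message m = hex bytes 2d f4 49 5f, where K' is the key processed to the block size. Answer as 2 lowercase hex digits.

9e

Key hex bytes b3 b3 3e b3 c2 72 0e 32 is 8 bytes > B = 5, so hash it first: H(key) = cb, then zero-pad to 5 bytes: K' = cb 00 00 00 00.
K' ⊕ ipad = fd 36 36 36 36.
Inner input = fd 36 36 36 36 ∥ 2d f4 49 5f.
Inner hash: sum = 253+54+54+54+54+45+244+73+95 = 926; mod 256 = 158 → 9e.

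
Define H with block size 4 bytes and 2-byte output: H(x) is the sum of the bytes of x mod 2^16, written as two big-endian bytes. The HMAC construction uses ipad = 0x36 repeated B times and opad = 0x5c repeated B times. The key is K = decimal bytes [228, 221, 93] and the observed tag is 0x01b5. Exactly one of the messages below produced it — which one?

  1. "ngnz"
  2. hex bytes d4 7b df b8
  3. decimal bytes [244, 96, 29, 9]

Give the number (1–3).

Key decimal bytes [228, 221, 93] = e4 dd 5d is 3 bytes ≤ B = 4; zero-pad to 4 bytes: K' = e4 dd 5d 00.
K' ⊕ ipad = d2 eb 6b 36; K' ⊕ opad = b8 81 01 5c.
m1: inner = H(d2 eb 6b 36 6e 67 6e 7a) = 04 1b; tag = H(b8 81 01 5c 04 1b) = 01b5 ← matches
m2: inner = H(d2 eb 6b 36 d4 7b df b8) = 05 44; tag = H(b8 81 01 5c 05 44) = 01df
m3: inner = H(d2 eb 6b 36 f4 60 1d 09) = 03 d8; tag = H(b8 81 01 5c 03 d8) = 0271

1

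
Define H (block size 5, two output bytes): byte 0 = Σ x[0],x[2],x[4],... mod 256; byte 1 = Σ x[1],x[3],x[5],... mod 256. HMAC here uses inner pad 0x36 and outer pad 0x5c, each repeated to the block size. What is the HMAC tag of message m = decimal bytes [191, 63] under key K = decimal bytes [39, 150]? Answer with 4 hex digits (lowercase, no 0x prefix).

Key decimal bytes [39, 150] = 27 96 is 2 bytes ≤ B = 5; zero-pad to 5 bytes: K' = 27 96 00 00 00.
K' ⊕ ipad = 11 a0 36 36 36.  K' ⊕ opad = 7b ca 5c 5c 5c.
Inner input = (K'⊕ipad) ∥ m = 11 a0 36 36 36 ∥ bf 3f.
Inner hash: even-index sum = 188 mod 256 = 188; odd-index sum = 405 mod 256 = 149 → bc 95.
Outer input = (K'⊕opad) ∥ inner = 7b ca 5c 5c 5c ∥ bc 95.
Outer hash (tag): even-index sum = 456 mod 256 = 200; odd-index sum = 482 mod 256 = 226 → c8 e2.

c8e2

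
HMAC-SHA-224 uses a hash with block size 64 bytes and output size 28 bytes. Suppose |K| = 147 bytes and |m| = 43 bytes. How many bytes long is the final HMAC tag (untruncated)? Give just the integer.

28

The tag is one SHA-224 digest: 28 bytes.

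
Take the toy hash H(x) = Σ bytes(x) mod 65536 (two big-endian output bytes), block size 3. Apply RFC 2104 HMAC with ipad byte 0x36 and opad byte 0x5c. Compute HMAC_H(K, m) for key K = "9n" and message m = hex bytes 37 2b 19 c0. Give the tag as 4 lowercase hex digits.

01cc

Key "9n" = 39 6e is 2 bytes ≤ B = 3; zero-pad to 3 bytes: K' = 39 6e 00.
K' ⊕ ipad = 0f 58 36.  K' ⊕ opad = 65 32 5c.
Inner input = (K'⊕ipad) ∥ m = 0f 58 36 ∥ 37 2b 19 c0.
Inner hash: sum = 15+88+54+55+43+25+192 = 472 → 01 d8.
Outer input = (K'⊕opad) ∥ inner = 65 32 5c ∥ 01 d8.
Outer hash (tag): sum = 101+50+92+1+216 = 460 → 01 cc.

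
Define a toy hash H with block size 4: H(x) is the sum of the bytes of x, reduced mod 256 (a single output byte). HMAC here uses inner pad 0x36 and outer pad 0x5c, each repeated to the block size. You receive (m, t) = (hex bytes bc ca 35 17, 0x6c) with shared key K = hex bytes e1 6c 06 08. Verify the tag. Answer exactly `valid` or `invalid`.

invalid

Key hex bytes e1 6c 06 08 is exactly B = 4 bytes: K' = e1 6c 06 08.
K' ⊕ ipad = d7 5a 30 3e; K' ⊕ opad = bd 30 5a 54.
Inner hash: sum = 215+90+48+62+188+202+53+23 = 881; mod 256 = 113 → 71.
Outer hash (recomputed tag): sum = 189+48+90+84+113 = 524; mod 256 = 12 → 0c.
Recomputed tag = 0c; claimed = 6c → mismatch.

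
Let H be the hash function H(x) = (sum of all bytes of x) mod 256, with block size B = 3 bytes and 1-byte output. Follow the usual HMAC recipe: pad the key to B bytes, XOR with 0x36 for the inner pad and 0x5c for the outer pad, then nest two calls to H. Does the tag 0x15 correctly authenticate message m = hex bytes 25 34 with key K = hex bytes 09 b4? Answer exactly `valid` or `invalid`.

invalid

Key hex bytes 09 b4 is 2 bytes ≤ B = 3; zero-pad to 3 bytes: K' = 09 b4 00.
K' ⊕ ipad = 3f 82 36; K' ⊕ opad = 55 e8 5c.
Inner hash: sum = 63+130+54+37+52 = 336; mod 256 = 80 → 50.
Outer hash (recomputed tag): sum = 85+232+92+80 = 489; mod 256 = 233 → e9.
Recomputed tag = e9; claimed = 15 → mismatch.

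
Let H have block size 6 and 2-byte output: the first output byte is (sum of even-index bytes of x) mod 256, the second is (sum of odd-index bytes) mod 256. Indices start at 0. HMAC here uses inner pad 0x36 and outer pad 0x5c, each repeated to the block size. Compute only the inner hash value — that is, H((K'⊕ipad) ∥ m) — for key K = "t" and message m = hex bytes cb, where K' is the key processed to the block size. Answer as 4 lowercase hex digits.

Key "t" = 74 is 1 byte ≤ B = 6; zero-pad to 6 bytes: K' = 74 00 00 00 00 00.
K' ⊕ ipad = 42 36 36 36 36 36.
Inner input = 42 36 36 36 36 36 ∥ cb.
Inner hash: even-index sum = 377 mod 256 = 121; odd-index sum = 162 mod 256 = 162 → 79 a2.

79a2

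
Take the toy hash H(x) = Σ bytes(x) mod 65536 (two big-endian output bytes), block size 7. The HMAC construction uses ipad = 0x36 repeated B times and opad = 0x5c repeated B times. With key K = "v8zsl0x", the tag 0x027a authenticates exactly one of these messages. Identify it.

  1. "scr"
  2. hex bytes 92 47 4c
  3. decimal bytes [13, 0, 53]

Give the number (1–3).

1

Key "v8zsl0x" = 76 38 7a 73 6c 30 78 is exactly B = 7 bytes: K' = 76 38 7a 73 6c 30 78.
K' ⊕ ipad = 40 0e 4c 45 5a 06 4e; K' ⊕ opad = 2a 64 26 2f 30 6c 24.
m1: inner = H(40 0e 4c 45 5a 06 4e 73 63 72) = 02 d5; tag = H(2a 64 26 2f 30 6c 24 02 d5) = 027a ← matches
m2: inner = H(40 0e 4c 45 5a 06 4e 92 47 4c) = 02 b2; tag = H(2a 64 26 2f 30 6c 24 02 b2) = 0257
m3: inner = H(40 0e 4c 45 5a 06 4e 0d 00 35) = 01 cf; tag = H(2a 64 26 2f 30 6c 24 01 cf) = 0273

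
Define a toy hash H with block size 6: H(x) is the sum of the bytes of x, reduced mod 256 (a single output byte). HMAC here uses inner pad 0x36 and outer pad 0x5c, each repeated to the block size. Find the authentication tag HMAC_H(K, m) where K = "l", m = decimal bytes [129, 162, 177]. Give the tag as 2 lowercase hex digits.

Key "l" = 6c is 1 byte ≤ B = 6; zero-pad to 6 bytes: K' = 6c 00 00 00 00 00.
K' ⊕ ipad = 5a 36 36 36 36 36.  K' ⊕ opad = 30 5c 5c 5c 5c 5c.
Inner input = (K'⊕ipad) ∥ m = 5a 36 36 36 36 36 ∥ 81 a2 b1.
Inner hash: sum = 90+54+54+54+54+54+129+162+177 = 828; mod 256 = 60 → 3c.
Outer input = (K'⊕opad) ∥ inner = 30 5c 5c 5c 5c 5c ∥ 3c.
Outer hash (tag): sum = 48+92+92+92+92+92+60 = 568; mod 256 = 56 → 38.

38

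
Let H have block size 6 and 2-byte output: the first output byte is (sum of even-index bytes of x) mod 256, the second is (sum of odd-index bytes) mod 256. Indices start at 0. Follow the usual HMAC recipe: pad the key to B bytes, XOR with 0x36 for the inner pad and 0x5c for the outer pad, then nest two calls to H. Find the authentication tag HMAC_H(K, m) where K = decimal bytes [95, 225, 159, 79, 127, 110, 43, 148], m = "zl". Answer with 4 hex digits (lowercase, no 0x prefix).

Key decimal bytes [95, 225, 159, 79, 127, 110, 43, 148] = 5f e1 9f 4f 7f 6e 2b 94 is 8 bytes > B = 6, so hash it first: H(key) = a8 32, then zero-pad to 6 bytes: K' = a8 32 00 00 00 00.
K' ⊕ ipad = 9e 04 36 36 36 36.  K' ⊕ opad = f4 6e 5c 5c 5c 5c.
Inner input = (K'⊕ipad) ∥ m = 9e 04 36 36 36 36 ∥ 7a 6c.
Inner hash: even-index sum = 388 mod 256 = 132; odd-index sum = 220 mod 256 = 220 → 84 dc.
Outer input = (K'⊕opad) ∥ inner = f4 6e 5c 5c 5c 5c ∥ 84 dc.
Outer hash (tag): even-index sum = 560 mod 256 = 48; odd-index sum = 514 mod 256 = 2 → 30 02.

3002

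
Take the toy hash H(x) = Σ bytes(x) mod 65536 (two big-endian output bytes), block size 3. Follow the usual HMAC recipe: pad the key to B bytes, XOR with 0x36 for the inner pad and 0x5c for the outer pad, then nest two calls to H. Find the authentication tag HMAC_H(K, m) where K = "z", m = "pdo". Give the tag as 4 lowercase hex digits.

01da

Key "z" = 7a is 1 byte ≤ B = 3; zero-pad to 3 bytes: K' = 7a 00 00.
K' ⊕ ipad = 4c 36 36.  K' ⊕ opad = 26 5c 5c.
Inner input = (K'⊕ipad) ∥ m = 4c 36 36 ∥ 70 64 6f.
Inner hash: sum = 76+54+54+112+100+111 = 507 → 01 fb.
Outer input = (K'⊕opad) ∥ inner = 26 5c 5c ∥ 01 fb.
Outer hash (tag): sum = 38+92+92+1+251 = 474 → 01 da.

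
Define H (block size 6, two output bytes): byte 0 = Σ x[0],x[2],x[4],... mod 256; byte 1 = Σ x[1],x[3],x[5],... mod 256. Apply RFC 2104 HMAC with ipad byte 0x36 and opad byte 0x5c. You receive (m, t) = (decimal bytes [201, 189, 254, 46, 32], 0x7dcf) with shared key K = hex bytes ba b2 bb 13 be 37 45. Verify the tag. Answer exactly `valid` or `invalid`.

invalid

Key hex bytes ba b2 bb 13 be 37 45 is 7 bytes > B = 6, so hash it first: H(key) = 78 fc, then zero-pad to 6 bytes: K' = 78 fc 00 00 00 00.
K' ⊕ ipad = 4e ca 36 36 36 36; K' ⊕ opad = 24 a0 5c 5c 5c 5c.
Inner hash: even-index sum = 673 mod 256 = 161; odd-index sum = 545 mod 256 = 33 → a1 21.
Outer hash (recomputed tag): even-index sum = 381 mod 256 = 125; odd-index sum = 377 mod 256 = 121 → 7d 79.
Recomputed tag = 7d79; claimed = 7dcf → mismatch.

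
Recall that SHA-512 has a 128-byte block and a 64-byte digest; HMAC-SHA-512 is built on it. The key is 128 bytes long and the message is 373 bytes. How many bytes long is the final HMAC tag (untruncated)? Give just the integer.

The tag is one SHA-512 digest: 64 bytes.

64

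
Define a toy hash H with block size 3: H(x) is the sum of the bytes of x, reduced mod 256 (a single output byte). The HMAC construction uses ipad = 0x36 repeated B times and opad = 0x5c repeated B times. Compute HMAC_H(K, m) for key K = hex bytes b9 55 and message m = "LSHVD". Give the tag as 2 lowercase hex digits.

Key hex bytes b9 55 is 2 bytes ≤ B = 3; zero-pad to 3 bytes: K' = b9 55 00.
K' ⊕ ipad = 8f 63 36.  K' ⊕ opad = e5 09 5c.
Inner input = (K'⊕ipad) ∥ m = 8f 63 36 ∥ 4c 53 48 56 44.
Inner hash: sum = 143+99+54+76+83+72+86+68 = 681; mod 256 = 169 → a9.
Outer input = (K'⊕opad) ∥ inner = e5 09 5c ∥ a9.
Outer hash (tag): sum = 229+9+92+169 = 499; mod 256 = 243 → f3.

f3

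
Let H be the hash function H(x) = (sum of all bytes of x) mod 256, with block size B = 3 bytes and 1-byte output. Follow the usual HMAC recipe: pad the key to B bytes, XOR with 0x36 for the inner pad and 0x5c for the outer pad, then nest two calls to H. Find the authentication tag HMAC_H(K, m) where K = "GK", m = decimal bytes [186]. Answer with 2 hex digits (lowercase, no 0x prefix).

6c

Key "GK" = 47 4b is 2 bytes ≤ B = 3; zero-pad to 3 bytes: K' = 47 4b 00.
K' ⊕ ipad = 71 7d 36.  K' ⊕ opad = 1b 17 5c.
Inner input = (K'⊕ipad) ∥ m = 71 7d 36 ∥ ba.
Inner hash: sum = 113+125+54+186 = 478; mod 256 = 222 → de.
Outer input = (K'⊕opad) ∥ inner = 1b 17 5c ∥ de.
Outer hash (tag): sum = 27+23+92+222 = 364; mod 256 = 108 → 6c.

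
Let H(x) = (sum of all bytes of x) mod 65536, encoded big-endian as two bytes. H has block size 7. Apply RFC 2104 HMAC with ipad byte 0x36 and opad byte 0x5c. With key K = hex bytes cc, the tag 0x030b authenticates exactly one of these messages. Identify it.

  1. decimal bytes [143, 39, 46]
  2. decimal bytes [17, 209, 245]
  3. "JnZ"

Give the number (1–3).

Key hex bytes cc is 1 byte ≤ B = 7; zero-pad to 7 bytes: K' = cc 00 00 00 00 00 00.
K' ⊕ ipad = fa 36 36 36 36 36 36; K' ⊕ opad = 90 5c 5c 5c 5c 5c 5c.
m1: inner = H(fa 36 36 36 36 36 36 8f 27 2e) = 03 22; tag = H(90 5c 5c 5c 5c 5c 5c 03 22) = 02dd
m2: inner = H(fa 36 36 36 36 36 36 11 d1 f5) = 04 15; tag = H(90 5c 5c 5c 5c 5c 5c 04 15) = 02d1
m3: inner = H(fa 36 36 36 36 36 36 4a 6e 5a) = 03 50; tag = H(90 5c 5c 5c 5c 5c 5c 03 50) = 030b ← matches

3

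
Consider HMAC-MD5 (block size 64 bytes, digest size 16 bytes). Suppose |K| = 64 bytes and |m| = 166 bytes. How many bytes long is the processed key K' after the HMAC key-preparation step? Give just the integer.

64

Key is 64 ≤ 64 bytes, zero-padded: |K'| = 64.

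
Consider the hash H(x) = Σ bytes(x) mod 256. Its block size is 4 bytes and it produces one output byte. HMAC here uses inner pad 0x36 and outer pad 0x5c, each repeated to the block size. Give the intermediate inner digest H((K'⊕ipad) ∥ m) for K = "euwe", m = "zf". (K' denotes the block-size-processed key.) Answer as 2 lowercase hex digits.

0a

Key "euwe" = 65 75 77 65 is exactly B = 4 bytes: K' = 65 75 77 65.
K' ⊕ ipad = 53 43 41 53.
Inner input = 53 43 41 53 ∥ 7a 66.
Inner hash: sum = 83+67+65+83+122+102 = 522; mod 256 = 10 → 0a.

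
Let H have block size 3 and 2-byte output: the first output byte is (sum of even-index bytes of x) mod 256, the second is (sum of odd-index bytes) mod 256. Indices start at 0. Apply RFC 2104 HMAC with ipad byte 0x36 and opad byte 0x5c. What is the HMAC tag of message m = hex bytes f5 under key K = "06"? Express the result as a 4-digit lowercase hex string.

Key "06" = 30 36 is 2 bytes ≤ B = 3; zero-pad to 3 bytes: K' = 30 36 00.
K' ⊕ ipad = 06 00 36.  K' ⊕ opad = 6c 6a 5c.
Inner input = (K'⊕ipad) ∥ m = 06 00 36 ∥ f5.
Inner hash: even-index sum = 60 mod 256 = 60; odd-index sum = 245 mod 256 = 245 → 3c f5.
Outer input = (K'⊕opad) ∥ inner = 6c 6a 5c ∥ 3c f5.
Outer hash (tag): even-index sum = 445 mod 256 = 189; odd-index sum = 166 mod 256 = 166 → bd a6.

bda6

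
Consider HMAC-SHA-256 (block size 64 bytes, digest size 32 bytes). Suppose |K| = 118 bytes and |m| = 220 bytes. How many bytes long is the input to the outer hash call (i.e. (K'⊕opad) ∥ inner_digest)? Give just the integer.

Key is 118 > 64 bytes, so it is hashed to 32 bytes then zero-padded to 64: |K'| = 64.
Outer input = (K'⊕opad) ∥ H(inner) → 64 + 32 = 96 bytes.

96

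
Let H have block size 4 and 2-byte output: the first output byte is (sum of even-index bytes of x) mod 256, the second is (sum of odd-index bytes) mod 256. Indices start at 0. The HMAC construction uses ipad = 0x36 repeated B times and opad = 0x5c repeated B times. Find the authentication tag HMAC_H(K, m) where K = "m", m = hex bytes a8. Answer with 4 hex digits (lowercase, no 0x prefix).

Key "m" = 6d is 1 byte ≤ B = 4; zero-pad to 4 bytes: K' = 6d 00 00 00.
K' ⊕ ipad = 5b 36 36 36.  K' ⊕ opad = 31 5c 5c 5c.
Inner input = (K'⊕ipad) ∥ m = 5b 36 36 36 ∥ a8.
Inner hash: even-index sum = 313 mod 256 = 57; odd-index sum = 108 mod 256 = 108 → 39 6c.
Outer input = (K'⊕opad) ∥ inner = 31 5c 5c 5c ∥ 39 6c.
Outer hash (tag): even-index sum = 198 mod 256 = 198; odd-index sum = 292 mod 256 = 36 → c6 24.

c624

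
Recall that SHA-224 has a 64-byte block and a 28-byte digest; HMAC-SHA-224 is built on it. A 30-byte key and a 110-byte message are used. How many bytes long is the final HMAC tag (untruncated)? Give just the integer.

28

The tag is one SHA-224 digest: 28 bytes.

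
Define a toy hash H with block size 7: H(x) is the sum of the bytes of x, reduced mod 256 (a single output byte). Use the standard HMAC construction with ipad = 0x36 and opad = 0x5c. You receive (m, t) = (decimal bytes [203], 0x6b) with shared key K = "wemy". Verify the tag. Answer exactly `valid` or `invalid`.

invalid

Key "wemy" = 77 65 6d 79 is 4 bytes ≤ B = 7; zero-pad to 7 bytes: K' = 77 65 6d 79 00 00 00.
K' ⊕ ipad = 41 53 5b 4f 36 36 36; K' ⊕ opad = 2b 39 31 25 5c 5c 5c.
Inner hash: sum = 65+83+91+79+54+54+54+203 = 683; mod 256 = 171 → ab.
Outer hash (recomputed tag): sum = 43+57+49+37+92+92+92+171 = 633; mod 256 = 121 → 79.
Recomputed tag = 79; claimed = 6b → mismatch.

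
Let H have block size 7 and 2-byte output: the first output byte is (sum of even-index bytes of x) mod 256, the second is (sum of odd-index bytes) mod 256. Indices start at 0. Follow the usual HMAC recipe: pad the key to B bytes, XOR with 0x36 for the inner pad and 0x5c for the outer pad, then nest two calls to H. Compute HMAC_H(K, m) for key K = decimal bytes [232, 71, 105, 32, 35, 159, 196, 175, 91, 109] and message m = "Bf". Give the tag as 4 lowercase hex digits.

Key decimal bytes [232, 71, 105, 32, 35, 159, 196, 175, 91, 109] = e8 47 69 20 23 9f c4 af 5b 6d is 10 bytes > B = 7, so hash it first: H(key) = 93 22, then zero-pad to 7 bytes: K' = 93 22 00 00 00 00 00.
K' ⊕ ipad = a5 14 36 36 36 36 36.  K' ⊕ opad = cf 7e 5c 5c 5c 5c 5c.
Inner input = (K'⊕ipad) ∥ m = a5 14 36 36 36 36 36 ∥ 42 66.
Inner hash: even-index sum = 429 mod 256 = 173; odd-index sum = 194 mod 256 = 194 → ad c2.
Outer input = (K'⊕opad) ∥ inner = cf 7e 5c 5c 5c 5c 5c ∥ ad c2.
Outer hash (tag): even-index sum = 677 mod 256 = 165; odd-index sum = 483 mod 256 = 227 → a5 e3.

a5e3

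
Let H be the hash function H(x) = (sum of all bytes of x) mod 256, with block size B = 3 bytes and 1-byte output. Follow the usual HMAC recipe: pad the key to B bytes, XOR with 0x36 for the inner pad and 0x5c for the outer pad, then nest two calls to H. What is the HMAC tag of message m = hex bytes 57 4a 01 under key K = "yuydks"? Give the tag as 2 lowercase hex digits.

5a

Key "yuydks" = 79 75 79 64 6b 73 is 6 bytes > B = 3, so hash it first: H(key) = a9, then zero-pad to 3 bytes: K' = a9 00 00.
K' ⊕ ipad = 9f 36 36.  K' ⊕ opad = f5 5c 5c.
Inner input = (K'⊕ipad) ∥ m = 9f 36 36 ∥ 57 4a 01.
Inner hash: sum = 159+54+54+87+74+1 = 429; mod 256 = 173 → ad.
Outer input = (K'⊕opad) ∥ inner = f5 5c 5c ∥ ad.
Outer hash (tag): sum = 245+92+92+173 = 602; mod 256 = 90 → 5a.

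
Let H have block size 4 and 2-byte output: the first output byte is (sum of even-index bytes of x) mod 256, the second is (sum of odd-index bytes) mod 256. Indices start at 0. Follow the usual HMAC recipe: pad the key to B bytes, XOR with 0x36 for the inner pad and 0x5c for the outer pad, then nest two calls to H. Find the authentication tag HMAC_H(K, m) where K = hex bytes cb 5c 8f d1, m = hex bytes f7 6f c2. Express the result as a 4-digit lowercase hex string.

Key hex bytes cb 5c 8f d1 is exactly B = 4 bytes: K' = cb 5c 8f d1.
K' ⊕ ipad = fd 6a b9 e7.  K' ⊕ opad = 97 00 d3 8d.
Inner input = (K'⊕ipad) ∥ m = fd 6a b9 e7 ∥ f7 6f c2.
Inner hash: even-index sum = 879 mod 256 = 111; odd-index sum = 448 mod 256 = 192 → 6f c0.
Outer input = (K'⊕opad) ∥ inner = 97 00 d3 8d ∥ 6f c0.
Outer hash (tag): even-index sum = 473 mod 256 = 217; odd-index sum = 333 mod 256 = 77 → d9 4d.

d94d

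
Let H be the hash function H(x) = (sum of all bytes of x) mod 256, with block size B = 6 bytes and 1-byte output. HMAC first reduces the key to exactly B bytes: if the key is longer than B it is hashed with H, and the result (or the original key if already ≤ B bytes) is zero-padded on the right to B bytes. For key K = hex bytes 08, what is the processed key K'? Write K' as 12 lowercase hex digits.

Key hex bytes 08 is 1 byte ≤ B = 6; zero-pad to 6 bytes: K' = 08 00 00 00 00 00.

080000000000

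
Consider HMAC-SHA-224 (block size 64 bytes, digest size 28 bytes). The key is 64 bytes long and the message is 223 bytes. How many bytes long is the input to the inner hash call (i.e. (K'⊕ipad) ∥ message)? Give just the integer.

287

Key is 64 ≤ 64 bytes, zero-padded: |K'| = 64.
Inner input = (K'⊕ipad) ∥ m → 64 + 223 = 287 bytes.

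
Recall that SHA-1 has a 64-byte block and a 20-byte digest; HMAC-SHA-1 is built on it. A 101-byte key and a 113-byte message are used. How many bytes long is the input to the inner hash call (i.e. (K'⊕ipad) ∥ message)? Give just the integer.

Key is 101 > 64 bytes, so it is hashed to 20 bytes then zero-padded to 64: |K'| = 64.
Inner input = (K'⊕ipad) ∥ m → 64 + 113 = 177 bytes.

177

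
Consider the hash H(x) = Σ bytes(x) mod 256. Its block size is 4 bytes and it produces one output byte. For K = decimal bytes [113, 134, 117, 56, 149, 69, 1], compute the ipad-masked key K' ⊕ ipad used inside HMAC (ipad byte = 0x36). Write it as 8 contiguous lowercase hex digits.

49363636

Key decimal bytes [113, 134, 117, 56, 149, 69, 1] = 71 86 75 38 95 45 01 is 7 bytes > B = 4, so hash it first: H(key) = 7f, then zero-pad to 4 bytes: K' = 7f 00 00 00.
XOR each byte with 0x36: 7f⊕36=49, 00⊕36=36, 00⊕36=36, 00⊕36=36.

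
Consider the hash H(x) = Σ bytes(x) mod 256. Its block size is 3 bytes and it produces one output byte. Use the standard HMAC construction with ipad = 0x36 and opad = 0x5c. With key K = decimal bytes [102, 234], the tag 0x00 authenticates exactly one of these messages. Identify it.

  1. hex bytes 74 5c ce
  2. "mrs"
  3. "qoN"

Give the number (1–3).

Key decimal bytes [102, 234] = 66 ea is 2 bytes ≤ B = 3; zero-pad to 3 bytes: K' = 66 ea 00.
K' ⊕ ipad = 50 dc 36; K' ⊕ opad = 3a b6 5c.
m1: inner = H(50 dc 36 74 5c ce) = 00; tag = H(3a b6 5c 00) = 4c
m2: inner = H(50 dc 36 6d 72 73) = b4; tag = H(3a b6 5c b4) = 00 ← matches
m3: inner = H(50 dc 36 71 6f 4e) = 90; tag = H(3a b6 5c 90) = dc

2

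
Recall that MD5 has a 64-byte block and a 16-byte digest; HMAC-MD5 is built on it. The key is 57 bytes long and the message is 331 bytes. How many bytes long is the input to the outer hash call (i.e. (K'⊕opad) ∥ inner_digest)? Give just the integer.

Key is 57 ≤ 64 bytes, zero-padded: |K'| = 64.
Outer input = (K'⊕opad) ∥ H(inner) → 64 + 16 = 80 bytes.

80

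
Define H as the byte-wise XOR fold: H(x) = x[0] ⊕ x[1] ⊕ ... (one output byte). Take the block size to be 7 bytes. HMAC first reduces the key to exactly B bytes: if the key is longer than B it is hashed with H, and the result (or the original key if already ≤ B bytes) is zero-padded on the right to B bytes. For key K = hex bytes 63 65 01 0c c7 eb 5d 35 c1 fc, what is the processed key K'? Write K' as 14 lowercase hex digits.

72000000000000

|K| = 10 > B = 7, so first hash the key.
H(K): XOR 63⊕65⊕01⊕0c⊕c7⊕eb⊕5d⊕35⊕c1⊕fc = 72.
Zero-pad H(K) = 72 to 7 bytes: K' = 72 00 00 00 00 00 00.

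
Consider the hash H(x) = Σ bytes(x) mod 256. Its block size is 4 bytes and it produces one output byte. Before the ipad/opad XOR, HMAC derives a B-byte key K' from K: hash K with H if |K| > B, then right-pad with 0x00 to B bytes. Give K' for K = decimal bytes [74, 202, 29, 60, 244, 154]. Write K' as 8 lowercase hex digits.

fb000000

|K| = 6 > B = 4, so first hash the key.
H(K): sum = 74+202+29+60+244+154 = 763; mod 256 = 251 → fb.
Zero-pad H(K) = fb to 4 bytes: K' = fb 00 00 00.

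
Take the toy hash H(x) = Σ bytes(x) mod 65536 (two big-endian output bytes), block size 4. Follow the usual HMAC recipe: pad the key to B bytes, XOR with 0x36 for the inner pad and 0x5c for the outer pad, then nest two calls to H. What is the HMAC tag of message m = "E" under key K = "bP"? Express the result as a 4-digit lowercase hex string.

016e

Key "bP" = 62 50 is 2 bytes ≤ B = 4; zero-pad to 4 bytes: K' = 62 50 00 00.
K' ⊕ ipad = 54 66 36 36.  K' ⊕ opad = 3e 0c 5c 5c.
Inner input = (K'⊕ipad) ∥ m = 54 66 36 36 ∥ 45.
Inner hash: sum = 84+102+54+54+69 = 363 → 01 6b.
Outer input = (K'⊕opad) ∥ inner = 3e 0c 5c 5c ∥ 01 6b.
Outer hash (tag): sum = 62+12+92+92+1+107 = 366 → 01 6e.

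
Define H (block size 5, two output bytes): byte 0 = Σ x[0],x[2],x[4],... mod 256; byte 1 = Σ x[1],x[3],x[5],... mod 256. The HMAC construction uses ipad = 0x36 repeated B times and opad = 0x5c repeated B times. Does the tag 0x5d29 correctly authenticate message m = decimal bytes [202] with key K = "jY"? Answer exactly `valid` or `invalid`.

valid

Key "jY" = 6a 59 is 2 bytes ≤ B = 5; zero-pad to 5 bytes: K' = 6a 59 00 00 00.
K' ⊕ ipad = 5c 6f 36 36 36; K' ⊕ opad = 36 05 5c 5c 5c.
Inner hash: even-index sum = 200 mod 256 = 200; odd-index sum = 367 mod 256 = 111 → c8 6f.
Outer hash (recomputed tag): even-index sum = 349 mod 256 = 93; odd-index sum = 297 mod 256 = 41 → 5d 29.
Recomputed tag = 5d29; claimed = 5d29 → match.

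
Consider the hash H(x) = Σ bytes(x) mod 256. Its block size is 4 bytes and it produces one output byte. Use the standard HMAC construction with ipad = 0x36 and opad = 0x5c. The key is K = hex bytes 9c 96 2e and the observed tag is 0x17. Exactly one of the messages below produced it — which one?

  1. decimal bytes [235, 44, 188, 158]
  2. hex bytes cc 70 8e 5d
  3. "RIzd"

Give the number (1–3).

Key hex bytes 9c 96 2e is 3 bytes ≤ B = 4; zero-pad to 4 bytes: K' = 9c 96 2e 00.
K' ⊕ ipad = aa a0 18 36; K' ⊕ opad = c0 ca 72 5c.
m1: inner = H(aa a0 18 36 eb 2c bc 9e) = 09; tag = H(c0 ca 72 5c 09) = 61
m2: inner = H(aa a0 18 36 cc 70 8e 5d) = bf; tag = H(c0 ca 72 5c bf) = 17 ← matches
m3: inner = H(aa a0 18 36 52 49 7a 64) = 11; tag = H(c0 ca 72 5c 11) = 69

2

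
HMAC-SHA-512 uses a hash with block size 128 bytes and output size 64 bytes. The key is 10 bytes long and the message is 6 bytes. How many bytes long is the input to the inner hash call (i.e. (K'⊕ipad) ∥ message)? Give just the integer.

134

Key is 10 ≤ 128 bytes, zero-padded: |K'| = 128.
Inner input = (K'⊕ipad) ∥ m → 128 + 6 = 134 bytes.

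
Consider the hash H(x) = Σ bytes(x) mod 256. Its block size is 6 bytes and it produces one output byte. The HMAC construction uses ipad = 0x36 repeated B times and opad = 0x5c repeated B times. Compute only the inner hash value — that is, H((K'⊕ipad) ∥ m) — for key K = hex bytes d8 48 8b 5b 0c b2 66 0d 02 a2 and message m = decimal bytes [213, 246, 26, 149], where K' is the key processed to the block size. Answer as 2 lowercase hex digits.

75

Key hex bytes d8 48 8b 5b 0c b2 66 0d 02 a2 is 10 bytes > B = 6, so hash it first: H(key) = db, then zero-pad to 6 bytes: K' = db 00 00 00 00 00.
K' ⊕ ipad = ed 36 36 36 36 36.
Inner input = ed 36 36 36 36 36 ∥ d5 f6 1a 95.
Inner hash: sum = 237+54+54+54+54+54+213+246+26+149 = 1141; mod 256 = 117 → 75.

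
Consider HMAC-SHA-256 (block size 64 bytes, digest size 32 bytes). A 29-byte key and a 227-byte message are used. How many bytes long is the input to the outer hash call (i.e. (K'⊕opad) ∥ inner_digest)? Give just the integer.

96

Key is 29 ≤ 64 bytes, zero-padded: |K'| = 64.
Outer input = (K'⊕opad) ∥ H(inner) → 64 + 32 = 96 bytes.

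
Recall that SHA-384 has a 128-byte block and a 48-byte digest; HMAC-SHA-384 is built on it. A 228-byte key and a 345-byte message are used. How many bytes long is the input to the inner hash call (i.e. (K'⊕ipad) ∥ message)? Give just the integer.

Key is 228 > 128 bytes, so it is hashed to 48 bytes then zero-padded to 128: |K'| = 128.
Inner input = (K'⊕ipad) ∥ m → 128 + 345 = 473 bytes.

473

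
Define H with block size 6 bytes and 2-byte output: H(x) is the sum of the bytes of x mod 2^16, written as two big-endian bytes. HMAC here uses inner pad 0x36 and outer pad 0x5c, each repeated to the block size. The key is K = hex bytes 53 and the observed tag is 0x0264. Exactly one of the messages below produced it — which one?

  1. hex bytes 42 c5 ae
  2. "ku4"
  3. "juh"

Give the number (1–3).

Key hex bytes 53 is 1 byte ≤ B = 6; zero-pad to 6 bytes: K' = 53 00 00 00 00 00.
K' ⊕ ipad = 65 36 36 36 36 36; K' ⊕ opad = 0f 5c 5c 5c 5c 5c.
m1: inner = H(65 36 36 36 36 36 42 c5 ae) = 03 28; tag = H(0f 5c 5c 5c 5c 5c 03 28) = 0206
m2: inner = H(65 36 36 36 36 36 6b 75 34) = 02 87; tag = H(0f 5c 5c 5c 5c 5c 02 87) = 0264 ← matches
m3: inner = H(65 36 36 36 36 36 6a 75 68) = 02 ba; tag = H(0f 5c 5c 5c 5c 5c 02 ba) = 0297

2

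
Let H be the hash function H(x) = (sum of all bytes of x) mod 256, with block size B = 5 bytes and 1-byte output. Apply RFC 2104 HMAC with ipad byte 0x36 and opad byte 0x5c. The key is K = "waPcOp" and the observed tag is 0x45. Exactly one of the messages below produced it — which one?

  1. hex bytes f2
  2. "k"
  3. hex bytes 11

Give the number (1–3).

2

Key "waPcOp" = 77 61 50 63 4f 70 is 6 bytes > B = 5, so hash it first: H(key) = 4a, then zero-pad to 5 bytes: K' = 4a 00 00 00 00.
K' ⊕ ipad = 7c 36 36 36 36; K' ⊕ opad = 16 5c 5c 5c 5c.
m1: inner = H(7c 36 36 36 36 f2) = 46; tag = H(16 5c 5c 5c 5c 46) = cc
m2: inner = H(7c 36 36 36 36 6b) = bf; tag = H(16 5c 5c 5c 5c bf) = 45 ← matches
m3: inner = H(7c 36 36 36 36 11) = 65; tag = H(16 5c 5c 5c 5c 65) = eb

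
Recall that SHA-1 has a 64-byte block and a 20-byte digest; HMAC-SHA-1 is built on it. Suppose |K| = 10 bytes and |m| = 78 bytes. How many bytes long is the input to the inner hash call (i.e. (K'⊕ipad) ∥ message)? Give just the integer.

142

Key is 10 ≤ 64 bytes, zero-padded: |K'| = 64.
Inner input = (K'⊕ipad) ∥ m → 64 + 78 = 142 bytes.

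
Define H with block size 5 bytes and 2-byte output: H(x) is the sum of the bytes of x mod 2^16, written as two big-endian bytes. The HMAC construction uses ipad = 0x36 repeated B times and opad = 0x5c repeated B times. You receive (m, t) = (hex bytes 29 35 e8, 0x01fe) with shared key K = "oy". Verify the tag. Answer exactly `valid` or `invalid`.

Key "oy" = 6f 79 is 2 bytes ≤ B = 5; zero-pad to 5 bytes: K' = 6f 79 00 00 00.
K' ⊕ ipad = 59 4f 36 36 36; K' ⊕ opad = 33 25 5c 5c 5c.
Inner hash: sum = 89+79+54+54+54+41+53+232 = 656 → 02 90.
Outer hash (recomputed tag): sum = 51+37+92+92+92+2+144 = 510 → 01 fe.
Recomputed tag = 01fe; claimed = 01fe → match.

valid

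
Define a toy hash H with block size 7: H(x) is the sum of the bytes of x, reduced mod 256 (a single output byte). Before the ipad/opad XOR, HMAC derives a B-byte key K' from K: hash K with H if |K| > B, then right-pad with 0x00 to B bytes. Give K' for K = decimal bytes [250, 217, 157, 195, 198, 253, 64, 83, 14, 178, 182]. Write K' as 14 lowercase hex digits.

ff000000000000

|K| = 11 > B = 7, so first hash the key.
H(K): sum = 250+217+157+195+198+253+64+83+14+178+182 = 1791; mod 256 = 255 → ff.
Zero-pad H(K) = ff to 7 bytes: K' = ff 00 00 00 00 00 00.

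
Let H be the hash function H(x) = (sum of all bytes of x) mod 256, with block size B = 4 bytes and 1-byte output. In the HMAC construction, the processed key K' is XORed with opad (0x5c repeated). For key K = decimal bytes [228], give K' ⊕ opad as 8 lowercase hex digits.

b85c5c5c

Key decimal bytes [228] = e4 is 1 byte ≤ B = 4; zero-pad to 4 bytes: K' = e4 00 00 00.
XOR each byte with 0x5c: e4⊕5c=b8, 00⊕5c=5c, 00⊕5c=5c, 00⊕5c=5c.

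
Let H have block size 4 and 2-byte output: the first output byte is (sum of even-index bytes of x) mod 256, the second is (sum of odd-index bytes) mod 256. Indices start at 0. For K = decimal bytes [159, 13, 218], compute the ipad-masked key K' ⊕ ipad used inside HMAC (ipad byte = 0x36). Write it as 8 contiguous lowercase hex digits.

a93bec36

Key decimal bytes [159, 13, 218] = 9f 0d da is 3 bytes ≤ B = 4; zero-pad to 4 bytes: K' = 9f 0d da 00.
XOR each byte with 0x36: 9f⊕36=a9, 0d⊕36=3b, da⊕36=ec, 00⊕36=36.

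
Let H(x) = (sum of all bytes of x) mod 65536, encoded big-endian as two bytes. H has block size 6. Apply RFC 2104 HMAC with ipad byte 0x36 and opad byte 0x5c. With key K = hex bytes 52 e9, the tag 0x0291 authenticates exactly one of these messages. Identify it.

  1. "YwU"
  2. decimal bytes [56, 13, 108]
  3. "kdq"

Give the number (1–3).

3

Key hex bytes 52 e9 is 2 bytes ≤ B = 6; zero-pad to 6 bytes: K' = 52 e9 00 00 00 00.
K' ⊕ ipad = 64 df 36 36 36 36; K' ⊕ opad = 0e b5 5c 5c 5c 5c.
m1: inner = H(64 df 36 36 36 36 59 77 55) = 03 40; tag = H(0e b5 5c 5c 5c 5c 03 40) = 0276
m2: inner = H(64 df 36 36 36 36 38 0d 6c) = 02 cc; tag = H(0e b5 5c 5c 5c 5c 02 cc) = 0301
m3: inner = H(64 df 36 36 36 36 6b 64 71) = 03 5b; tag = H(0e b5 5c 5c 5c 5c 03 5b) = 0291 ← matches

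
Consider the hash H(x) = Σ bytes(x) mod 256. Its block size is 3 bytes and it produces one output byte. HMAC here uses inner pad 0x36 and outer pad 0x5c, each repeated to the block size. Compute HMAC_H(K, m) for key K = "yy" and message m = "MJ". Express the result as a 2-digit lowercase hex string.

11

Key "yy" = 79 79 is 2 bytes ≤ B = 3; zero-pad to 3 bytes: K' = 79 79 00.
K' ⊕ ipad = 4f 4f 36.  K' ⊕ opad = 25 25 5c.
Inner input = (K'⊕ipad) ∥ m = 4f 4f 36 ∥ 4d 4a.
Inner hash: sum = 79+79+54+77+74 = 363; mod 256 = 107 → 6b.
Outer input = (K'⊕opad) ∥ inner = 25 25 5c ∥ 6b.
Outer hash (tag): sum = 37+37+92+107 = 273; mod 256 = 17 → 11.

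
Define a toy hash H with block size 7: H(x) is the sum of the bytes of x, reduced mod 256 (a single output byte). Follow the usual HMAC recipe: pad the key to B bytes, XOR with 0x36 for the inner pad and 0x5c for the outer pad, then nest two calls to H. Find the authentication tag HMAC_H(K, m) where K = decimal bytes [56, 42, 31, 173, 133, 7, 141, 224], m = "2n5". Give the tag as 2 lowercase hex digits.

cd

Key decimal bytes [56, 42, 31, 173, 133, 7, 141, 224] = 38 2a 1f ad 85 07 8d e0 is 8 bytes > B = 7, so hash it first: H(key) = 27, then zero-pad to 7 bytes: K' = 27 00 00 00 00 00 00.
K' ⊕ ipad = 11 36 36 36 36 36 36.  K' ⊕ opad = 7b 5c 5c 5c 5c 5c 5c.
Inner input = (K'⊕ipad) ∥ m = 11 36 36 36 36 36 36 ∥ 32 6e 35.
Inner hash: sum = 17+54+54+54+54+54+54+50+110+53 = 554; mod 256 = 42 → 2a.
Outer input = (K'⊕opad) ∥ inner = 7b 5c 5c 5c 5c 5c 5c ∥ 2a.
Outer hash (tag): sum = 123+92+92+92+92+92+92+42 = 717; mod 256 = 205 → cd.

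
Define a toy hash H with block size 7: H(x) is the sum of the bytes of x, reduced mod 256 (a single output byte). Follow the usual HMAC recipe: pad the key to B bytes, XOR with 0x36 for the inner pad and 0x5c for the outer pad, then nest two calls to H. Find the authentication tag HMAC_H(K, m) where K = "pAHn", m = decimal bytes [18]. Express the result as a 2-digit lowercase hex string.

Key "pAHn" = 70 41 48 6e is 4 bytes ≤ B = 7; zero-pad to 7 bytes: K' = 70 41 48 6e 00 00 00.
K' ⊕ ipad = 46 77 7e 58 36 36 36.  K' ⊕ opad = 2c 1d 14 32 5c 5c 5c.
Inner input = (K'⊕ipad) ∥ m = 46 77 7e 58 36 36 36 ∥ 12.
Inner hash: sum = 70+119+126+88+54+54+54+18 = 583; mod 256 = 71 → 47.
Outer input = (K'⊕opad) ∥ inner = 2c 1d 14 32 5c 5c 5c ∥ 47.
Outer hash (tag): sum = 44+29+20+50+92+92+92+71 = 490; mod 256 = 234 → ea.

ea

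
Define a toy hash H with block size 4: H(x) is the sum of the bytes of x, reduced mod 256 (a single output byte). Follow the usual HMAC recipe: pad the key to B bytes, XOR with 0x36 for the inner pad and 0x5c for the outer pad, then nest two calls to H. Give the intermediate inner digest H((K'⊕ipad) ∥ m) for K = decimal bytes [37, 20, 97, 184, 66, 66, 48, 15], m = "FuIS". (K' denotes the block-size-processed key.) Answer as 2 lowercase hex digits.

Key decimal bytes [37, 20, 97, 184, 66, 66, 48, 15] = 25 14 61 b8 42 42 30 0f is 8 bytes > B = 4, so hash it first: H(key) = 15, then zero-pad to 4 bytes: K' = 15 00 00 00.
K' ⊕ ipad = 23 36 36 36.
Inner input = 23 36 36 36 ∥ 46 75 49 53.
Inner hash: sum = 35+54+54+54+70+117+73+83 = 540; mod 256 = 28 → 1c.

1c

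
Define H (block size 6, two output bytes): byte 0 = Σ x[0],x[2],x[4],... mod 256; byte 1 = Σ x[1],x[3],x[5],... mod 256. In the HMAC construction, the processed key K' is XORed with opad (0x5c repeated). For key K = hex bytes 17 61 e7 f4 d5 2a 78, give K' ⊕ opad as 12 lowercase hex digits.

17235c5c5c5c

Key hex bytes 17 61 e7 f4 d5 2a 78 is 7 bytes > B = 6, so hash it first: H(key) = 4b 7f, then zero-pad to 6 bytes: K' = 4b 7f 00 00 00 00.
XOR each byte with 0x5c: 4b⊕5c=17, 7f⊕5c=23, 00⊕5c=5c, 00⊕5c=5c, 00⊕5c=5c, 00⊕5c=5c.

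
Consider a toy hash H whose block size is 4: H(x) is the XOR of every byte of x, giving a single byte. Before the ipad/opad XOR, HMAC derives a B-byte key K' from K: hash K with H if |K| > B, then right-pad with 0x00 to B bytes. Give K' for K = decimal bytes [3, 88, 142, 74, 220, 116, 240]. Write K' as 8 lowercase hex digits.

c7000000

|K| = 7 > B = 4, so first hash the key.
H(K): XOR 03⊕58⊕8e⊕4a⊕dc⊕74⊕f0 = c7.
Zero-pad H(K) = c7 to 4 bytes: K' = c7 00 00 00.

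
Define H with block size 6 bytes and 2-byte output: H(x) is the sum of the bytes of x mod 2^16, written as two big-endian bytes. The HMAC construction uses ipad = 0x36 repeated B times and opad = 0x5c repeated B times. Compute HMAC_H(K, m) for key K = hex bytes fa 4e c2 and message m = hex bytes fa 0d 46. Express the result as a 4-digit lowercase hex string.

0295

Key hex bytes fa 4e c2 is 3 bytes ≤ B = 6; zero-pad to 6 bytes: K' = fa 4e c2 00 00 00.
K' ⊕ ipad = cc 78 f4 36 36 36.  K' ⊕ opad = a6 12 9e 5c 5c 5c.
Inner input = (K'⊕ipad) ∥ m = cc 78 f4 36 36 36 ∥ fa 0d 46.
Inner hash: sum = 204+120+244+54+54+54+250+13+70 = 1063 → 04 27.
Outer input = (K'⊕opad) ∥ inner = a6 12 9e 5c 5c 5c ∥ 04 27.
Outer hash (tag): sum = 166+18+158+92+92+92+4+39 = 661 → 02 95.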